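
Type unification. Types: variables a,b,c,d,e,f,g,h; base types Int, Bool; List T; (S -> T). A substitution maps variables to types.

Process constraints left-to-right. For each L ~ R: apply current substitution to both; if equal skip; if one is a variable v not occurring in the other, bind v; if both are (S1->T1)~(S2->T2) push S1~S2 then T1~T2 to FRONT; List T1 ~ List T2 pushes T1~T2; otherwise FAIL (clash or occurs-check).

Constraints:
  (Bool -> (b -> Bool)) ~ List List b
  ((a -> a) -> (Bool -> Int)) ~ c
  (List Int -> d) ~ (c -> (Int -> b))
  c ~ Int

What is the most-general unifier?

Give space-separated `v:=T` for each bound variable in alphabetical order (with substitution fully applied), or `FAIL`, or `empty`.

step 1: unify (Bool -> (b -> Bool)) ~ List List b  [subst: {-} | 3 pending]
  clash: (Bool -> (b -> Bool)) vs List List b

Answer: FAIL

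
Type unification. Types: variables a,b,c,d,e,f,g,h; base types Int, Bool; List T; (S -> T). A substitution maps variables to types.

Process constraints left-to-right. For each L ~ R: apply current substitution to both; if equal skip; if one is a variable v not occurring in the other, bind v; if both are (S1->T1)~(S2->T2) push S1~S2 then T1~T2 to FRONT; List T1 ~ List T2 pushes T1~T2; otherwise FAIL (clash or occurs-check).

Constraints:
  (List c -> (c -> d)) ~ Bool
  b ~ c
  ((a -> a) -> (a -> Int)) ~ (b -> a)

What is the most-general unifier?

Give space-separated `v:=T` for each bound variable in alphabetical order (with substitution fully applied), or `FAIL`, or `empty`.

step 1: unify (List c -> (c -> d)) ~ Bool  [subst: {-} | 2 pending]
  clash: (List c -> (c -> d)) vs Bool

Answer: FAIL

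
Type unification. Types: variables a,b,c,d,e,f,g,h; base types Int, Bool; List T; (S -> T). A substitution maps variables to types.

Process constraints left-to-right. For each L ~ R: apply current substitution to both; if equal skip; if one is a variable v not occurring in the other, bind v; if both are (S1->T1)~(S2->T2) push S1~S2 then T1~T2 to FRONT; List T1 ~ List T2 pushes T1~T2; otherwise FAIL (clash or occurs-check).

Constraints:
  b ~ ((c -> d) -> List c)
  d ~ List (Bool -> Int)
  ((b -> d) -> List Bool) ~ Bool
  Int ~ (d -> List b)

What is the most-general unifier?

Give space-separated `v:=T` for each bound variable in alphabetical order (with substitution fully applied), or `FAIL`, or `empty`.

step 1: unify b ~ ((c -> d) -> List c)  [subst: {-} | 3 pending]
  bind b := ((c -> d) -> List c)
step 2: unify d ~ List (Bool -> Int)  [subst: {b:=((c -> d) -> List c)} | 2 pending]
  bind d := List (Bool -> Int)
step 3: unify ((((c -> List (Bool -> Int)) -> List c) -> List (Bool -> Int)) -> List Bool) ~ Bool  [subst: {b:=((c -> d) -> List c), d:=List (Bool -> Int)} | 1 pending]
  clash: ((((c -> List (Bool -> Int)) -> List c) -> List (Bool -> Int)) -> List Bool) vs Bool

Answer: FAIL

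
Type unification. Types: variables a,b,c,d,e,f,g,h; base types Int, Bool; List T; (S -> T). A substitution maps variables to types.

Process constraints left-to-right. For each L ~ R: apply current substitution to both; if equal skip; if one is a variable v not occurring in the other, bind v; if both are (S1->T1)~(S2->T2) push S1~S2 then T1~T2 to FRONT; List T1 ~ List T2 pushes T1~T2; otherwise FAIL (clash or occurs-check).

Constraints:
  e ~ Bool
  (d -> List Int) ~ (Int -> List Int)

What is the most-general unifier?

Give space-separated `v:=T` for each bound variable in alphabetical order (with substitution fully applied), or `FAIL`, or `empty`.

step 1: unify e ~ Bool  [subst: {-} | 1 pending]
  bind e := Bool
step 2: unify (d -> List Int) ~ (Int -> List Int)  [subst: {e:=Bool} | 0 pending]
  -> decompose arrow: push d~Int, List Int~List Int
step 3: unify d ~ Int  [subst: {e:=Bool} | 1 pending]
  bind d := Int
step 4: unify List Int ~ List Int  [subst: {e:=Bool, d:=Int} | 0 pending]
  -> identical, skip

Answer: d:=Int e:=Bool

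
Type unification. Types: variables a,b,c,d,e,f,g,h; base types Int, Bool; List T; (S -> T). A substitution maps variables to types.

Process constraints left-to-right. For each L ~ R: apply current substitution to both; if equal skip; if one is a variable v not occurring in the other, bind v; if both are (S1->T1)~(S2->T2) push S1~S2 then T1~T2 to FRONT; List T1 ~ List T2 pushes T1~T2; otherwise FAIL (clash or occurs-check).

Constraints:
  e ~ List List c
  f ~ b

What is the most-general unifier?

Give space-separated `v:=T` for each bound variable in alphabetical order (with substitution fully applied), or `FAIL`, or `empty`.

step 1: unify e ~ List List c  [subst: {-} | 1 pending]
  bind e := List List c
step 2: unify f ~ b  [subst: {e:=List List c} | 0 pending]
  bind f := b

Answer: e:=List List c f:=b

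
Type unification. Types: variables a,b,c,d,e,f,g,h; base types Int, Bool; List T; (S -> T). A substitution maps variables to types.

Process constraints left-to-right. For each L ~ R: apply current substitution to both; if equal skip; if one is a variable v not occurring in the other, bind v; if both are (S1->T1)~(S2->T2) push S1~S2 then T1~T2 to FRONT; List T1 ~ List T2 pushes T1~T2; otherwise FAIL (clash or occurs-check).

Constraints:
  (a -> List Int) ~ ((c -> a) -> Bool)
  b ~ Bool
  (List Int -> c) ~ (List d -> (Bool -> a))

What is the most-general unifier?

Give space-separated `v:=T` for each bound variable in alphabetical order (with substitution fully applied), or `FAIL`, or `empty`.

step 1: unify (a -> List Int) ~ ((c -> a) -> Bool)  [subst: {-} | 2 pending]
  -> decompose arrow: push a~(c -> a), List Int~Bool
step 2: unify a ~ (c -> a)  [subst: {-} | 3 pending]
  occurs-check fail: a in (c -> a)

Answer: FAIL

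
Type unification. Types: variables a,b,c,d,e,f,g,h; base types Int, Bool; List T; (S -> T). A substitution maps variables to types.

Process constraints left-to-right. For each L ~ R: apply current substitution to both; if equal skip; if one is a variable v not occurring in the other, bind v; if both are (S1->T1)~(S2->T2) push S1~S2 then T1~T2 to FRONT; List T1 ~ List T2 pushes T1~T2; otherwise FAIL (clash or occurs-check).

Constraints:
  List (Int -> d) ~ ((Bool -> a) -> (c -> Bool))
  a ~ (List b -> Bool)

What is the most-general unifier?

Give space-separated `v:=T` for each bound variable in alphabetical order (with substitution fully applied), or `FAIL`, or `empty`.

step 1: unify List (Int -> d) ~ ((Bool -> a) -> (c -> Bool))  [subst: {-} | 1 pending]
  clash: List (Int -> d) vs ((Bool -> a) -> (c -> Bool))

Answer: FAIL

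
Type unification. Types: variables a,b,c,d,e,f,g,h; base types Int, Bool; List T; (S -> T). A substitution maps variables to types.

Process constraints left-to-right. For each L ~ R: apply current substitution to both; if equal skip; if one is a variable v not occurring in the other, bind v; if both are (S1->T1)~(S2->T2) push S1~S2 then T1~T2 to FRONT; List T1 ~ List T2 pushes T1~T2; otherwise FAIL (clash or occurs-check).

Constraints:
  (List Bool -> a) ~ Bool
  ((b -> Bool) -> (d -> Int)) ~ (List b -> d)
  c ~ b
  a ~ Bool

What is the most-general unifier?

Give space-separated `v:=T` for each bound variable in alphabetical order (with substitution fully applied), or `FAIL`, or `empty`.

Answer: FAIL

Derivation:
step 1: unify (List Bool -> a) ~ Bool  [subst: {-} | 3 pending]
  clash: (List Bool -> a) vs Bool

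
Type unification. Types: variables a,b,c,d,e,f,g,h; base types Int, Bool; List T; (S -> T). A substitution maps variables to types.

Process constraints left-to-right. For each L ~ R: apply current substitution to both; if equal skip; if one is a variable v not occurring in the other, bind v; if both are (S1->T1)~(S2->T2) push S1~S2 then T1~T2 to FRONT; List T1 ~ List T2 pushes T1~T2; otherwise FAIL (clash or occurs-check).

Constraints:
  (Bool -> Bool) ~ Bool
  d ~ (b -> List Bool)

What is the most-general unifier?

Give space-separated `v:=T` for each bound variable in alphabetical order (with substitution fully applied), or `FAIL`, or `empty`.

Answer: FAIL

Derivation:
step 1: unify (Bool -> Bool) ~ Bool  [subst: {-} | 1 pending]
  clash: (Bool -> Bool) vs Bool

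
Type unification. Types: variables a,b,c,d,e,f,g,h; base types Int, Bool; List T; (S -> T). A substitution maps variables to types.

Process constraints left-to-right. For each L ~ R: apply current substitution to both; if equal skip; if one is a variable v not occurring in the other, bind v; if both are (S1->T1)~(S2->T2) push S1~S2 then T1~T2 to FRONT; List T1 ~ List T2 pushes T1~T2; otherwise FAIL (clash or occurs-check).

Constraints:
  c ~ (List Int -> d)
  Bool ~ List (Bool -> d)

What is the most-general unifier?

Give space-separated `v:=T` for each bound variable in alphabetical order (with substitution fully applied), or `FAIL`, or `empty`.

Answer: FAIL

Derivation:
step 1: unify c ~ (List Int -> d)  [subst: {-} | 1 pending]
  bind c := (List Int -> d)
step 2: unify Bool ~ List (Bool -> d)  [subst: {c:=(List Int -> d)} | 0 pending]
  clash: Bool vs List (Bool -> d)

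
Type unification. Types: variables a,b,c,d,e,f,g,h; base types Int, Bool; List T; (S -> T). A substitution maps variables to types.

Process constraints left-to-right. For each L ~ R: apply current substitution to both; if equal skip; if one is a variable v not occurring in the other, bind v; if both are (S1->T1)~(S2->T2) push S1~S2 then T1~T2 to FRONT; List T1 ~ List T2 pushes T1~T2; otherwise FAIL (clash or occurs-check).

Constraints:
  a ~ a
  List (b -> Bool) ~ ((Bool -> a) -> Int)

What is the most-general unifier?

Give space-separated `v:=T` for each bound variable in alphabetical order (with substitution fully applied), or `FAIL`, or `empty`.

Answer: FAIL

Derivation:
step 1: unify a ~ a  [subst: {-} | 1 pending]
  -> identical, skip
step 2: unify List (b -> Bool) ~ ((Bool -> a) -> Int)  [subst: {-} | 0 pending]
  clash: List (b -> Bool) vs ((Bool -> a) -> Int)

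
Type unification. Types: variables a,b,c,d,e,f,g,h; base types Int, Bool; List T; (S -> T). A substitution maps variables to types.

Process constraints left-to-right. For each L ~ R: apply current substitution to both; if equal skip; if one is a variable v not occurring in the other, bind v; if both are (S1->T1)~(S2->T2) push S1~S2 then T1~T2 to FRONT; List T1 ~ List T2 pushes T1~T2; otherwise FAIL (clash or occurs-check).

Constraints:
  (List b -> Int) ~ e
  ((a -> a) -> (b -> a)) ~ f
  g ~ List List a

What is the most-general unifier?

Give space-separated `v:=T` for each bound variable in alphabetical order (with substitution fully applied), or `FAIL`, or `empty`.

Answer: e:=(List b -> Int) f:=((a -> a) -> (b -> a)) g:=List List a

Derivation:
step 1: unify (List b -> Int) ~ e  [subst: {-} | 2 pending]
  bind e := (List b -> Int)
step 2: unify ((a -> a) -> (b -> a)) ~ f  [subst: {e:=(List b -> Int)} | 1 pending]
  bind f := ((a -> a) -> (b -> a))
step 3: unify g ~ List List a  [subst: {e:=(List b -> Int), f:=((a -> a) -> (b -> a))} | 0 pending]
  bind g := List List a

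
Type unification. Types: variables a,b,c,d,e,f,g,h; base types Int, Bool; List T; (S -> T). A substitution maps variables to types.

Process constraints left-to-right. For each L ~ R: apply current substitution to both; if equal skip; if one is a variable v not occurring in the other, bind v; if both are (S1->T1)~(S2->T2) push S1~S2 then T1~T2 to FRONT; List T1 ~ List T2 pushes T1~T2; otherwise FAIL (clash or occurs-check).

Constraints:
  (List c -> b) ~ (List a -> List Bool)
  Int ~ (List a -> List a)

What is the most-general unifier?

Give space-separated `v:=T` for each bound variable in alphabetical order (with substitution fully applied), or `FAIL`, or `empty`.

Answer: FAIL

Derivation:
step 1: unify (List c -> b) ~ (List a -> List Bool)  [subst: {-} | 1 pending]
  -> decompose arrow: push List c~List a, b~List Bool
step 2: unify List c ~ List a  [subst: {-} | 2 pending]
  -> decompose List: push c~a
step 3: unify c ~ a  [subst: {-} | 2 pending]
  bind c := a
step 4: unify b ~ List Bool  [subst: {c:=a} | 1 pending]
  bind b := List Bool
step 5: unify Int ~ (List a -> List a)  [subst: {c:=a, b:=List Bool} | 0 pending]
  clash: Int vs (List a -> List a)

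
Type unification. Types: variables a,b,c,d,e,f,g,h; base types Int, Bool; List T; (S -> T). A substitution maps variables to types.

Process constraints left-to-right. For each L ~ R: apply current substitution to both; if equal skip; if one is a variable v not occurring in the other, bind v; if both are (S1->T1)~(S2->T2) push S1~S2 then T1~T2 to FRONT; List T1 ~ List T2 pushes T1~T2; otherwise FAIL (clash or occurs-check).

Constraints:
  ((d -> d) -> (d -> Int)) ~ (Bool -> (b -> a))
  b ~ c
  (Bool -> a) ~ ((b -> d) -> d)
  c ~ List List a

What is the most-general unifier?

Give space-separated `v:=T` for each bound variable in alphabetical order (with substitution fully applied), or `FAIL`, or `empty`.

Answer: FAIL

Derivation:
step 1: unify ((d -> d) -> (d -> Int)) ~ (Bool -> (b -> a))  [subst: {-} | 3 pending]
  -> decompose arrow: push (d -> d)~Bool, (d -> Int)~(b -> a)
step 2: unify (d -> d) ~ Bool  [subst: {-} | 4 pending]
  clash: (d -> d) vs Bool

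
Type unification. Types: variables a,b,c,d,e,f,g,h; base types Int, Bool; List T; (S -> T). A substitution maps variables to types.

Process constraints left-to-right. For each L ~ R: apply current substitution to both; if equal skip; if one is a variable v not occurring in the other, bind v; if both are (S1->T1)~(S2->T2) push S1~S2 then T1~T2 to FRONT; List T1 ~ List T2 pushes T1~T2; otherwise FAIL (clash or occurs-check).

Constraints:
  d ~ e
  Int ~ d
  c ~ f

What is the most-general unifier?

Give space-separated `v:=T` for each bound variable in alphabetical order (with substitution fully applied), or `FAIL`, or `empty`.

step 1: unify d ~ e  [subst: {-} | 2 pending]
  bind d := e
step 2: unify Int ~ e  [subst: {d:=e} | 1 pending]
  bind e := Int
step 3: unify c ~ f  [subst: {d:=e, e:=Int} | 0 pending]
  bind c := f

Answer: c:=f d:=Int e:=Int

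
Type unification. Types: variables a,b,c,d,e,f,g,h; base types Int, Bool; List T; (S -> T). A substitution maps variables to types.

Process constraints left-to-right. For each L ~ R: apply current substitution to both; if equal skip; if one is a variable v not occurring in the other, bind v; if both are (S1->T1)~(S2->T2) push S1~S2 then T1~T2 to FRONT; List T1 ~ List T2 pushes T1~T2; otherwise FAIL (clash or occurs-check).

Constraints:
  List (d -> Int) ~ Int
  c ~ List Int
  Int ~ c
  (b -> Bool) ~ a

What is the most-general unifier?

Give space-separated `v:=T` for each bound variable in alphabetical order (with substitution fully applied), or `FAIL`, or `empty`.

Answer: FAIL

Derivation:
step 1: unify List (d -> Int) ~ Int  [subst: {-} | 3 pending]
  clash: List (d -> Int) vs Int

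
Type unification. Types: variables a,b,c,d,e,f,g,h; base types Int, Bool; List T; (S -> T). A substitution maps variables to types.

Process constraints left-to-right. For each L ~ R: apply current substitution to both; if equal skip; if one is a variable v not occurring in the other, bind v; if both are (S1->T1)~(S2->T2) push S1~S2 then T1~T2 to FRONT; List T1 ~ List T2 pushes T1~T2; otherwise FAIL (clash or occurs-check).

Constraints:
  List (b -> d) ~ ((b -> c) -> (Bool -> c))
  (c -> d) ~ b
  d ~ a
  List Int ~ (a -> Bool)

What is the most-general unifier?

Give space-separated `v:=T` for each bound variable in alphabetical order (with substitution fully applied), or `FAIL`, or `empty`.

Answer: FAIL

Derivation:
step 1: unify List (b -> d) ~ ((b -> c) -> (Bool -> c))  [subst: {-} | 3 pending]
  clash: List (b -> d) vs ((b -> c) -> (Bool -> c))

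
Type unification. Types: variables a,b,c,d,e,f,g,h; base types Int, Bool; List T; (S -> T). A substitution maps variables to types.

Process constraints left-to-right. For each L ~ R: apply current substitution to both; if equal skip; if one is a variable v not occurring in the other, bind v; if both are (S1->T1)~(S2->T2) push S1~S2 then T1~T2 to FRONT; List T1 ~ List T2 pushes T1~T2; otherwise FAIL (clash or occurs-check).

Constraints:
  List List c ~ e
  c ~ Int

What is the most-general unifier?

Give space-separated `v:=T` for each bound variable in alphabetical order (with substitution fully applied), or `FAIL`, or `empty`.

Answer: c:=Int e:=List List Int

Derivation:
step 1: unify List List c ~ e  [subst: {-} | 1 pending]
  bind e := List List c
step 2: unify c ~ Int  [subst: {e:=List List c} | 0 pending]
  bind c := Int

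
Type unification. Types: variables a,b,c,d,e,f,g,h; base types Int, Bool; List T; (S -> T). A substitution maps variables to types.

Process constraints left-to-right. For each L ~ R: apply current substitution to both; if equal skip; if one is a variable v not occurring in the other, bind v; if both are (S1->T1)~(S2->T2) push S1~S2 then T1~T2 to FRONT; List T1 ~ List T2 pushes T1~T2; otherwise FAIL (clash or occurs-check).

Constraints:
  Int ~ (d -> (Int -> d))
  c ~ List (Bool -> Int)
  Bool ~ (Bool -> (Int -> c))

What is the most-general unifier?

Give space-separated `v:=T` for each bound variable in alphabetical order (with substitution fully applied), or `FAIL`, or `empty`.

step 1: unify Int ~ (d -> (Int -> d))  [subst: {-} | 2 pending]
  clash: Int vs (d -> (Int -> d))

Answer: FAIL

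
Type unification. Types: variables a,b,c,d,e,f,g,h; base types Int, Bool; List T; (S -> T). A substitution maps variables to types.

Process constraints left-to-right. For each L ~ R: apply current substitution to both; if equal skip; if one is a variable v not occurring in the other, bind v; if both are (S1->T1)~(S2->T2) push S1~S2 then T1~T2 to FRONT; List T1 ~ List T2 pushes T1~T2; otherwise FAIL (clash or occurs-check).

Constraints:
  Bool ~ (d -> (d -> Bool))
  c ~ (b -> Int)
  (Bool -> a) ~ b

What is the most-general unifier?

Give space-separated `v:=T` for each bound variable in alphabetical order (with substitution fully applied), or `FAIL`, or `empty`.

step 1: unify Bool ~ (d -> (d -> Bool))  [subst: {-} | 2 pending]
  clash: Bool vs (d -> (d -> Bool))

Answer: FAIL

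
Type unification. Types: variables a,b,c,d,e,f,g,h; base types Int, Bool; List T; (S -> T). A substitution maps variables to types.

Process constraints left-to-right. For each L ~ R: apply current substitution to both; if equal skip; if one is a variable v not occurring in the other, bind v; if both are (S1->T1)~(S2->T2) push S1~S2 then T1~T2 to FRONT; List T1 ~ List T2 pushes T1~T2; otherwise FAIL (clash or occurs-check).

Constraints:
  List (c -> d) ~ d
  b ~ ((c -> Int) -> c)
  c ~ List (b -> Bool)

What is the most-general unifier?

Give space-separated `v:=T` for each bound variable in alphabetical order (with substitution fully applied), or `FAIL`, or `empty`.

Answer: FAIL

Derivation:
step 1: unify List (c -> d) ~ d  [subst: {-} | 2 pending]
  occurs-check fail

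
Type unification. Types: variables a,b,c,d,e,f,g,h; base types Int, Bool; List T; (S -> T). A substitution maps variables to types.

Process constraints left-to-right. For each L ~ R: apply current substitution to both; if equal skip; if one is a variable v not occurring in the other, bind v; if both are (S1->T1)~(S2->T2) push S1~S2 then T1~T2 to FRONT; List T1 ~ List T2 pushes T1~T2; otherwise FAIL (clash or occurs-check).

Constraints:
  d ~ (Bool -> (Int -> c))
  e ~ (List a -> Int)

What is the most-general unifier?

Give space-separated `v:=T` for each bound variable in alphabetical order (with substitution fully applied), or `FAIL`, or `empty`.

step 1: unify d ~ (Bool -> (Int -> c))  [subst: {-} | 1 pending]
  bind d := (Bool -> (Int -> c))
step 2: unify e ~ (List a -> Int)  [subst: {d:=(Bool -> (Int -> c))} | 0 pending]
  bind e := (List a -> Int)

Answer: d:=(Bool -> (Int -> c)) e:=(List a -> Int)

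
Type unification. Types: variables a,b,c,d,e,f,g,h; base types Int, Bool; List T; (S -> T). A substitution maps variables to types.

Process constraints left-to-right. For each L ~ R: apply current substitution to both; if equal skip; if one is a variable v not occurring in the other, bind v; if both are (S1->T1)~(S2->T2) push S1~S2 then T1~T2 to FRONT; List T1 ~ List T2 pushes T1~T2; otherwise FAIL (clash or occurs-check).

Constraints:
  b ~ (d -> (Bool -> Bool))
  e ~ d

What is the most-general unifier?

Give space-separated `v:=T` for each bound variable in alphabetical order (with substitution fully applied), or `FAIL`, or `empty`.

step 1: unify b ~ (d -> (Bool -> Bool))  [subst: {-} | 1 pending]
  bind b := (d -> (Bool -> Bool))
step 2: unify e ~ d  [subst: {b:=(d -> (Bool -> Bool))} | 0 pending]
  bind e := d

Answer: b:=(d -> (Bool -> Bool)) e:=d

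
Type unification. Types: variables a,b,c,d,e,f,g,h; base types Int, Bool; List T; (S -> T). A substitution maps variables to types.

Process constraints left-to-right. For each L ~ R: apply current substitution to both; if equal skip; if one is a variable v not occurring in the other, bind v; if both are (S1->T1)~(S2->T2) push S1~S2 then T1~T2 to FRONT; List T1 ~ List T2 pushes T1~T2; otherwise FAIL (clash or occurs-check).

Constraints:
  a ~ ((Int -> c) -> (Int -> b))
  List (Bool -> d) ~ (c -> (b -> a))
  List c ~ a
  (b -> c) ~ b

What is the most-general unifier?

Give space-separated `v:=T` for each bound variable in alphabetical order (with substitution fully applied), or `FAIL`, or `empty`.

step 1: unify a ~ ((Int -> c) -> (Int -> b))  [subst: {-} | 3 pending]
  bind a := ((Int -> c) -> (Int -> b))
step 2: unify List (Bool -> d) ~ (c -> (b -> ((Int -> c) -> (Int -> b))))  [subst: {a:=((Int -> c) -> (Int -> b))} | 2 pending]
  clash: List (Bool -> d) vs (c -> (b -> ((Int -> c) -> (Int -> b))))

Answer: FAIL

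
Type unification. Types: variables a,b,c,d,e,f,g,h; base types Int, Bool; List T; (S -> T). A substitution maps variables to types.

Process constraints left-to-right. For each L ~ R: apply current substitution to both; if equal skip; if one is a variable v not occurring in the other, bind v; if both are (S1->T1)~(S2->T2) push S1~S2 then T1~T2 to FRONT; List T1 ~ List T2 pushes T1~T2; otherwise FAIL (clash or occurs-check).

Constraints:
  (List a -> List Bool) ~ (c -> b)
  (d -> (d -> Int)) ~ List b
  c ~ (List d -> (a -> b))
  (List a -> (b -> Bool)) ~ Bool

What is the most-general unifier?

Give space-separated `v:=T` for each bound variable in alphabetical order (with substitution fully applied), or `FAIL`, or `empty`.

step 1: unify (List a -> List Bool) ~ (c -> b)  [subst: {-} | 3 pending]
  -> decompose arrow: push List a~c, List Bool~b
step 2: unify List a ~ c  [subst: {-} | 4 pending]
  bind c := List a
step 3: unify List Bool ~ b  [subst: {c:=List a} | 3 pending]
  bind b := List Bool
step 4: unify (d -> (d -> Int)) ~ List List Bool  [subst: {c:=List a, b:=List Bool} | 2 pending]
  clash: (d -> (d -> Int)) vs List List Bool

Answer: FAIL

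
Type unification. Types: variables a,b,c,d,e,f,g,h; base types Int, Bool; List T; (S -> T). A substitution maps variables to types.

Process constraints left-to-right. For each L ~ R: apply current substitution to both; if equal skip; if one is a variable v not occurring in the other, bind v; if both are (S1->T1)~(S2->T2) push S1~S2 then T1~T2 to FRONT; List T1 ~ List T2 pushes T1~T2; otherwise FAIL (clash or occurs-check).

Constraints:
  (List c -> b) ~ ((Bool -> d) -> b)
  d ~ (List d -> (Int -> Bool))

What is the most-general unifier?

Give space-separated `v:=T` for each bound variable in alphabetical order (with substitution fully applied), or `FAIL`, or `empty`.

step 1: unify (List c -> b) ~ ((Bool -> d) -> b)  [subst: {-} | 1 pending]
  -> decompose arrow: push List c~(Bool -> d), b~b
step 2: unify List c ~ (Bool -> d)  [subst: {-} | 2 pending]
  clash: List c vs (Bool -> d)

Answer: FAIL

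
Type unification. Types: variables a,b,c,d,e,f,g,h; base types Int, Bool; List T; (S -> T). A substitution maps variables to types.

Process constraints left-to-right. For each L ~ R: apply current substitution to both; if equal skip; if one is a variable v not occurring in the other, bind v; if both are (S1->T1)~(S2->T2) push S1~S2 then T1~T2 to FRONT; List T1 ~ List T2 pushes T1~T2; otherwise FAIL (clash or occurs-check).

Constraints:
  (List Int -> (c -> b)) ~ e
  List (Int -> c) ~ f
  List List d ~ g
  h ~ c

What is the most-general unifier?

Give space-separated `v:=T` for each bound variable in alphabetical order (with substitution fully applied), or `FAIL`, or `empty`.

step 1: unify (List Int -> (c -> b)) ~ e  [subst: {-} | 3 pending]
  bind e := (List Int -> (c -> b))
step 2: unify List (Int -> c) ~ f  [subst: {e:=(List Int -> (c -> b))} | 2 pending]
  bind f := List (Int -> c)
step 3: unify List List d ~ g  [subst: {e:=(List Int -> (c -> b)), f:=List (Int -> c)} | 1 pending]
  bind g := List List d
step 4: unify h ~ c  [subst: {e:=(List Int -> (c -> b)), f:=List (Int -> c), g:=List List d} | 0 pending]
  bind h := c

Answer: e:=(List Int -> (c -> b)) f:=List (Int -> c) g:=List List d h:=c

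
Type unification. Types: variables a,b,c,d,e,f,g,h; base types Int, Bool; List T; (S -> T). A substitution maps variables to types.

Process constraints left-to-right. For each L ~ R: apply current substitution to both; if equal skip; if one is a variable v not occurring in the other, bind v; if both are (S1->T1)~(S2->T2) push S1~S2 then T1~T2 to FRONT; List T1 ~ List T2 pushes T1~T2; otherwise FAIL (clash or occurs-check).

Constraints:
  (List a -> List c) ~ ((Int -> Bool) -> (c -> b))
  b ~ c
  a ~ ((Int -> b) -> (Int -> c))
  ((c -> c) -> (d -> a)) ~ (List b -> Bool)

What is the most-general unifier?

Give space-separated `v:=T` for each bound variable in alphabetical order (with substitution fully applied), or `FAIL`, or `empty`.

step 1: unify (List a -> List c) ~ ((Int -> Bool) -> (c -> b))  [subst: {-} | 3 pending]
  -> decompose arrow: push List a~(Int -> Bool), List c~(c -> b)
step 2: unify List a ~ (Int -> Bool)  [subst: {-} | 4 pending]
  clash: List a vs (Int -> Bool)

Answer: FAIL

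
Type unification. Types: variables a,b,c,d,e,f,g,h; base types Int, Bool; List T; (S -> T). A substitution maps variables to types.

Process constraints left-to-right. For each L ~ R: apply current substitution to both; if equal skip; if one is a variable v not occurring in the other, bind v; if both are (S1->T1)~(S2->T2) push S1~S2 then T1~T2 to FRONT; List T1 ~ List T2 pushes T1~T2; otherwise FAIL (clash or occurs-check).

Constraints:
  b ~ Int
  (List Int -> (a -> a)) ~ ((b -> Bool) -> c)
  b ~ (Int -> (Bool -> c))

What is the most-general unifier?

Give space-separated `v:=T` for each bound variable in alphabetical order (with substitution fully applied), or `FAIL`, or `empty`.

Answer: FAIL

Derivation:
step 1: unify b ~ Int  [subst: {-} | 2 pending]
  bind b := Int
step 2: unify (List Int -> (a -> a)) ~ ((Int -> Bool) -> c)  [subst: {b:=Int} | 1 pending]
  -> decompose arrow: push List Int~(Int -> Bool), (a -> a)~c
step 3: unify List Int ~ (Int -> Bool)  [subst: {b:=Int} | 2 pending]
  clash: List Int vs (Int -> Bool)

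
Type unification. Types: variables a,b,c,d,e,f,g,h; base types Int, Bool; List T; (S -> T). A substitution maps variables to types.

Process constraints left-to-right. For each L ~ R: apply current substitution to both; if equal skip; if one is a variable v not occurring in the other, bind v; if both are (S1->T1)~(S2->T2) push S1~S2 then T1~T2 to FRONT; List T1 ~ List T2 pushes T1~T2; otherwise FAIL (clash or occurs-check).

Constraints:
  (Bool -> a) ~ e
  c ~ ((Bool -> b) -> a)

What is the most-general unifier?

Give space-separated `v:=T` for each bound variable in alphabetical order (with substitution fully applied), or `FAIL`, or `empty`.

step 1: unify (Bool -> a) ~ e  [subst: {-} | 1 pending]
  bind e := (Bool -> a)
step 2: unify c ~ ((Bool -> b) -> a)  [subst: {e:=(Bool -> a)} | 0 pending]
  bind c := ((Bool -> b) -> a)

Answer: c:=((Bool -> b) -> a) e:=(Bool -> a)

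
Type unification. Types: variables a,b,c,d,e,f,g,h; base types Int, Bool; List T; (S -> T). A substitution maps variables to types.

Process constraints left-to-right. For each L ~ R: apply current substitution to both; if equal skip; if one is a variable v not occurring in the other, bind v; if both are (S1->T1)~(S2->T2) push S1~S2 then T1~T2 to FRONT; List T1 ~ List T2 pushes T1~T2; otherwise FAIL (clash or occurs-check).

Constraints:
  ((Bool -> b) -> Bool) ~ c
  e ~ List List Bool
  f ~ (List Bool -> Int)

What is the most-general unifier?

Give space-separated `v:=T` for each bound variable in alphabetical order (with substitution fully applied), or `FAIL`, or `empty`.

Answer: c:=((Bool -> b) -> Bool) e:=List List Bool f:=(List Bool -> Int)

Derivation:
step 1: unify ((Bool -> b) -> Bool) ~ c  [subst: {-} | 2 pending]
  bind c := ((Bool -> b) -> Bool)
step 2: unify e ~ List List Bool  [subst: {c:=((Bool -> b) -> Bool)} | 1 pending]
  bind e := List List Bool
step 3: unify f ~ (List Bool -> Int)  [subst: {c:=((Bool -> b) -> Bool), e:=List List Bool} | 0 pending]
  bind f := (List Bool -> Int)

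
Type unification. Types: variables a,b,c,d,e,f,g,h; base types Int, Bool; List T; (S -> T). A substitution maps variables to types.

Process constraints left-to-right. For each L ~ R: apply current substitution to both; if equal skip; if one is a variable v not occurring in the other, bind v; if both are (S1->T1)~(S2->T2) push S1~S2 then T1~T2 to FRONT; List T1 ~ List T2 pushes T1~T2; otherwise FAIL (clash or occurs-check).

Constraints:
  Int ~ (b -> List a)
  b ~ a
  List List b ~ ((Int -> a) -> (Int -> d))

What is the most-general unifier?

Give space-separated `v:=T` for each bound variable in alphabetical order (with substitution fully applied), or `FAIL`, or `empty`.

step 1: unify Int ~ (b -> List a)  [subst: {-} | 2 pending]
  clash: Int vs (b -> List a)

Answer: FAIL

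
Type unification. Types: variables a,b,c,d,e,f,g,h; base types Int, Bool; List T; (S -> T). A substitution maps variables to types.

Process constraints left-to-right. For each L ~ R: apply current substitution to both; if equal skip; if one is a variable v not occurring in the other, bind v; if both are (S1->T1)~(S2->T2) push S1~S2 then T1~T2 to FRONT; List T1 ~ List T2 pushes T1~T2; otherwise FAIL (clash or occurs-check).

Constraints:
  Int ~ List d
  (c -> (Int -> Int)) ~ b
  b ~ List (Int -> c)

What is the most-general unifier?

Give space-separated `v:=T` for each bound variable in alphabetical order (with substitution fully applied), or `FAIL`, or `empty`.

Answer: FAIL

Derivation:
step 1: unify Int ~ List d  [subst: {-} | 2 pending]
  clash: Int vs List d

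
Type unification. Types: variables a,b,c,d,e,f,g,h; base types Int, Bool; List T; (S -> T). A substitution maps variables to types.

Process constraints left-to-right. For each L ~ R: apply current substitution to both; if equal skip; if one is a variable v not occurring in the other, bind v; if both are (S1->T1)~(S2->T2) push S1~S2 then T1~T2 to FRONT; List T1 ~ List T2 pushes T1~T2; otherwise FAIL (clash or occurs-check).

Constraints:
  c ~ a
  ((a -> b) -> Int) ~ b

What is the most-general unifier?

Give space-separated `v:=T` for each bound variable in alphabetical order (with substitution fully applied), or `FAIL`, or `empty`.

Answer: FAIL

Derivation:
step 1: unify c ~ a  [subst: {-} | 1 pending]
  bind c := a
step 2: unify ((a -> b) -> Int) ~ b  [subst: {c:=a} | 0 pending]
  occurs-check fail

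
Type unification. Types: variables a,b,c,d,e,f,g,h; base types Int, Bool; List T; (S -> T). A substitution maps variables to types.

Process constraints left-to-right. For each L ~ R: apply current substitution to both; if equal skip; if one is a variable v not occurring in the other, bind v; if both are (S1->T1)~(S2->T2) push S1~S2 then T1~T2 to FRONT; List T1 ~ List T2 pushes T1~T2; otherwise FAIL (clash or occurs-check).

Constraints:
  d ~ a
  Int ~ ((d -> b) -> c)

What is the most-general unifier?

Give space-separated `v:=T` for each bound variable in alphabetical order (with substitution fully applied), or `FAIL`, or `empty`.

Answer: FAIL

Derivation:
step 1: unify d ~ a  [subst: {-} | 1 pending]
  bind d := a
step 2: unify Int ~ ((a -> b) -> c)  [subst: {d:=a} | 0 pending]
  clash: Int vs ((a -> b) -> c)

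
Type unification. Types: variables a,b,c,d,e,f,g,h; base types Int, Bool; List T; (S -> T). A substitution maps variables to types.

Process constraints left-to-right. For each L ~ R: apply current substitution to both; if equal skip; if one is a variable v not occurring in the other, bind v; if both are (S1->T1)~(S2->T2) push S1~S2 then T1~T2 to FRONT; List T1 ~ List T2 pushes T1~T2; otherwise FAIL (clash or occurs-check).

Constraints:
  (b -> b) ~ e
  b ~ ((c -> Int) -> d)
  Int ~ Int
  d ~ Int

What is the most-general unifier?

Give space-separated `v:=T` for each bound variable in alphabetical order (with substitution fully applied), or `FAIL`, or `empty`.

step 1: unify (b -> b) ~ e  [subst: {-} | 3 pending]
  bind e := (b -> b)
step 2: unify b ~ ((c -> Int) -> d)  [subst: {e:=(b -> b)} | 2 pending]
  bind b := ((c -> Int) -> d)
step 3: unify Int ~ Int  [subst: {e:=(b -> b), b:=((c -> Int) -> d)} | 1 pending]
  -> identical, skip
step 4: unify d ~ Int  [subst: {e:=(b -> b), b:=((c -> Int) -> d)} | 0 pending]
  bind d := Int

Answer: b:=((c -> Int) -> Int) d:=Int e:=(((c -> Int) -> Int) -> ((c -> Int) -> Int))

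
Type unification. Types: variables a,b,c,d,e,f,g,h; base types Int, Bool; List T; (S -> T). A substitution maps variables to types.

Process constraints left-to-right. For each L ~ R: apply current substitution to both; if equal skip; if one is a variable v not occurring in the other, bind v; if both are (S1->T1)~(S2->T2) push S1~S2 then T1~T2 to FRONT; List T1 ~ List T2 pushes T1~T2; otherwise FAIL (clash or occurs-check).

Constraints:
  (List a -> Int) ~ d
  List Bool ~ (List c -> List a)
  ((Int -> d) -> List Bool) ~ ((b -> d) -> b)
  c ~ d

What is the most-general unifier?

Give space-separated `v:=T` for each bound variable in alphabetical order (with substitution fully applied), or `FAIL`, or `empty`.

Answer: FAIL

Derivation:
step 1: unify (List a -> Int) ~ d  [subst: {-} | 3 pending]
  bind d := (List a -> Int)
step 2: unify List Bool ~ (List c -> List a)  [subst: {d:=(List a -> Int)} | 2 pending]
  clash: List Bool vs (List c -> List a)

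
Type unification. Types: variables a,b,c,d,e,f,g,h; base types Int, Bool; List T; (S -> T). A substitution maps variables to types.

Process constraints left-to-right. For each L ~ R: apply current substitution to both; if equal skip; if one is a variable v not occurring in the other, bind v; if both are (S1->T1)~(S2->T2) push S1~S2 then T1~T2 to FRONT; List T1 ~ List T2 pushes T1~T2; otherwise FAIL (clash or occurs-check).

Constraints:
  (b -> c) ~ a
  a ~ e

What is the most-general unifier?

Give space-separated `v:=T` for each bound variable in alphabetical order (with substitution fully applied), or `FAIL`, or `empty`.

Answer: a:=(b -> c) e:=(b -> c)

Derivation:
step 1: unify (b -> c) ~ a  [subst: {-} | 1 pending]
  bind a := (b -> c)
step 2: unify (b -> c) ~ e  [subst: {a:=(b -> c)} | 0 pending]
  bind e := (b -> c)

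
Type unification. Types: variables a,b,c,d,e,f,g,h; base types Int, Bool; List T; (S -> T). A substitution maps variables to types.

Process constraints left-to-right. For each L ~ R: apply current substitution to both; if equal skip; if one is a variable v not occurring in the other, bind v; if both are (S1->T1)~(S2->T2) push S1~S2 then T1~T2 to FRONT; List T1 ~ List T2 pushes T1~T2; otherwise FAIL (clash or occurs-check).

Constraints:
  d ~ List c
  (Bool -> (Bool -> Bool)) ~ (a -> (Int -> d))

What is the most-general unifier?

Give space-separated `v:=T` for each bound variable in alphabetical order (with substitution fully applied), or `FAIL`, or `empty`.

step 1: unify d ~ List c  [subst: {-} | 1 pending]
  bind d := List c
step 2: unify (Bool -> (Bool -> Bool)) ~ (a -> (Int -> List c))  [subst: {d:=List c} | 0 pending]
  -> decompose arrow: push Bool~a, (Bool -> Bool)~(Int -> List c)
step 3: unify Bool ~ a  [subst: {d:=List c} | 1 pending]
  bind a := Bool
step 4: unify (Bool -> Bool) ~ (Int -> List c)  [subst: {d:=List c, a:=Bool} | 0 pending]
  -> decompose arrow: push Bool~Int, Bool~List c
step 5: unify Bool ~ Int  [subst: {d:=List c, a:=Bool} | 1 pending]
  clash: Bool vs Int

Answer: FAIL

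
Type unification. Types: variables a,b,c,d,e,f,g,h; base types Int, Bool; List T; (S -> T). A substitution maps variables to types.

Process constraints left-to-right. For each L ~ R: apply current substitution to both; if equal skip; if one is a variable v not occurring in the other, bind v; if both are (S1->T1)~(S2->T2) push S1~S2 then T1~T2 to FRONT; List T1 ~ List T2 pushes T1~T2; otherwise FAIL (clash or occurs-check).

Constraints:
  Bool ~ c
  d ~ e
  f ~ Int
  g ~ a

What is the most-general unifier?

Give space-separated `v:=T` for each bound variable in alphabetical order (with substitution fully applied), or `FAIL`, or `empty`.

Answer: c:=Bool d:=e f:=Int g:=a

Derivation:
step 1: unify Bool ~ c  [subst: {-} | 3 pending]
  bind c := Bool
step 2: unify d ~ e  [subst: {c:=Bool} | 2 pending]
  bind d := e
step 3: unify f ~ Int  [subst: {c:=Bool, d:=e} | 1 pending]
  bind f := Int
step 4: unify g ~ a  [subst: {c:=Bool, d:=e, f:=Int} | 0 pending]
  bind g := a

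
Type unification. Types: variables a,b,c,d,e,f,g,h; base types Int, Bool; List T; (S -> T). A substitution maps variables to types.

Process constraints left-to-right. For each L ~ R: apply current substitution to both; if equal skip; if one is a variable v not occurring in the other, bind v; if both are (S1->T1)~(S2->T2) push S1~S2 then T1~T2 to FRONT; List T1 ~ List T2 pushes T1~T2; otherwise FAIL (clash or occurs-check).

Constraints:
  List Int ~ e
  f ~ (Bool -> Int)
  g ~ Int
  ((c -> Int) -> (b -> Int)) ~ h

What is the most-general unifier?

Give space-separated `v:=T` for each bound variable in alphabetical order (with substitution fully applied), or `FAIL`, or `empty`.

Answer: e:=List Int f:=(Bool -> Int) g:=Int h:=((c -> Int) -> (b -> Int))

Derivation:
step 1: unify List Int ~ e  [subst: {-} | 3 pending]
  bind e := List Int
step 2: unify f ~ (Bool -> Int)  [subst: {e:=List Int} | 2 pending]
  bind f := (Bool -> Int)
step 3: unify g ~ Int  [subst: {e:=List Int, f:=(Bool -> Int)} | 1 pending]
  bind g := Int
step 4: unify ((c -> Int) -> (b -> Int)) ~ h  [subst: {e:=List Int, f:=(Bool -> Int), g:=Int} | 0 pending]
  bind h := ((c -> Int) -> (b -> Int))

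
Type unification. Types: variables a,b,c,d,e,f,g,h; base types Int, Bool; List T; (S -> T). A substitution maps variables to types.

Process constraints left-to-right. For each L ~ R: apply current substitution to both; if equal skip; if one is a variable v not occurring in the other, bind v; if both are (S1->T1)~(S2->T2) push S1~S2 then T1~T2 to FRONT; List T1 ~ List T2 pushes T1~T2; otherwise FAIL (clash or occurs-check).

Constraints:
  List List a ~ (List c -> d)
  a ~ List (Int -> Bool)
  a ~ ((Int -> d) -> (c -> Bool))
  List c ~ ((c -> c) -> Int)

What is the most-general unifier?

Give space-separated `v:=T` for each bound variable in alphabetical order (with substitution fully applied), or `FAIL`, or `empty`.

Answer: FAIL

Derivation:
step 1: unify List List a ~ (List c -> d)  [subst: {-} | 3 pending]
  clash: List List a vs (List c -> d)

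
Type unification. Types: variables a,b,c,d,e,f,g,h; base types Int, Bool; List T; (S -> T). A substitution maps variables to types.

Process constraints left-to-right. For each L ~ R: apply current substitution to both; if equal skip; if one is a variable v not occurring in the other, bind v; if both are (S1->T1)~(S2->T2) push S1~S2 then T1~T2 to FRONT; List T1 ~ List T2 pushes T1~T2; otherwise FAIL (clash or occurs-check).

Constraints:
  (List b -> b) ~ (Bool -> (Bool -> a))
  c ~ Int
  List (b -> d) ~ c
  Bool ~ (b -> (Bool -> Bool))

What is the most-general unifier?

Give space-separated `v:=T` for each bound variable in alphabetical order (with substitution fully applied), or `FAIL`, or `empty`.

Answer: FAIL

Derivation:
step 1: unify (List b -> b) ~ (Bool -> (Bool -> a))  [subst: {-} | 3 pending]
  -> decompose arrow: push List b~Bool, b~(Bool -> a)
step 2: unify List b ~ Bool  [subst: {-} | 4 pending]
  clash: List b vs Bool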